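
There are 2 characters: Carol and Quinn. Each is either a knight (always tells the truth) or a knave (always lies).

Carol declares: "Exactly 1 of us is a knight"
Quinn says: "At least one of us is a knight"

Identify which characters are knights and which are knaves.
Carol is a knave.
Quinn is a knave.

Verification:
- Carol (knave) says "Exactly 1 of us is a knight" - this is FALSE (a lie) because there are 0 knights.
- Quinn (knave) says "At least one of us is a knight" - this is FALSE (a lie) because no one is a knight.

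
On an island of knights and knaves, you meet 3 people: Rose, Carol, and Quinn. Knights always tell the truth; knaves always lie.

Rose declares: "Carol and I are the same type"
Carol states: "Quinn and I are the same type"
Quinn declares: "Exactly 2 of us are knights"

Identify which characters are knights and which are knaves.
Rose is a knave.
Carol is a knight.
Quinn is a knight.

Verification:
- Rose (knave) says "Carol and I are the same type" - this is FALSE (a lie) because Rose is a knave and Carol is a knight.
- Carol (knight) says "Quinn and I are the same type" - this is TRUE because Carol is a knight and Quinn is a knight.
- Quinn (knight) says "Exactly 2 of us are knights" - this is TRUE because there are 2 knights.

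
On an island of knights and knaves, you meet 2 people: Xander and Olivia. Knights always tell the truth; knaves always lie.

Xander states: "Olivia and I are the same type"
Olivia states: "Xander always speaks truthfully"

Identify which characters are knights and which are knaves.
Xander is a knight.
Olivia is a knight.

Verification:
- Xander (knight) says "Olivia and I are the same type" - this is TRUE because Xander is a knight and Olivia is a knight.
- Olivia (knight) says "Xander always speaks truthfully" - this is TRUE because Xander is a knight.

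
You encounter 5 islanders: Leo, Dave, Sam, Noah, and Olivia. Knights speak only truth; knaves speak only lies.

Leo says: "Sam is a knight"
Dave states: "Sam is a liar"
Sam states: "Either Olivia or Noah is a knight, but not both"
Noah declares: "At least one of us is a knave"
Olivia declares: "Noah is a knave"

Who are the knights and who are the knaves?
Leo is a knight.
Dave is a knave.
Sam is a knight.
Noah is a knight.
Olivia is a knave.

Verification:
- Leo (knight) says "Sam is a knight" - this is TRUE because Sam is a knight.
- Dave (knave) says "Sam is a liar" - this is FALSE (a lie) because Sam is a knight.
- Sam (knight) says "Either Olivia or Noah is a knight, but not both" - this is TRUE because Olivia is a knave and Noah is a knight.
- Noah (knight) says "At least one of us is a knave" - this is TRUE because Dave and Olivia are knaves.
- Olivia (knave) says "Noah is a knave" - this is FALSE (a lie) because Noah is a knight.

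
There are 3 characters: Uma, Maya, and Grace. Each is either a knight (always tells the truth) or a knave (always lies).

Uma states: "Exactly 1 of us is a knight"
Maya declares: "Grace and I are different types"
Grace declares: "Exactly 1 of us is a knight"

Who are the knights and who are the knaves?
Uma is a knave.
Maya is a knave.
Grace is a knave.

Verification:
- Uma (knave) says "Exactly 1 of us is a knight" - this is FALSE (a lie) because there are 0 knights.
- Maya (knave) says "Grace and I are different types" - this is FALSE (a lie) because Maya is a knave and Grace is a knave.
- Grace (knave) says "Exactly 1 of us is a knight" - this is FALSE (a lie) because there are 0 knights.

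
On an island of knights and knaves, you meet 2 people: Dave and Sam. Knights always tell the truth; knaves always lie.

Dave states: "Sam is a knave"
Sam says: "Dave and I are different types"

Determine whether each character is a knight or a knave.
Dave is a knave.
Sam is a knight.

Verification:
- Dave (knave) says "Sam is a knave" - this is FALSE (a lie) because Sam is a knight.
- Sam (knight) says "Dave and I are different types" - this is TRUE because Sam is a knight and Dave is a knave.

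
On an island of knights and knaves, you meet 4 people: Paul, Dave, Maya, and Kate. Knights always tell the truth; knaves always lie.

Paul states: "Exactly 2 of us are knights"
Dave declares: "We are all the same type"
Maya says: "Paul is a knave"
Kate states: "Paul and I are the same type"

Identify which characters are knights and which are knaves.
Paul is a knight.
Dave is a knave.
Maya is a knave.
Kate is a knight.

Verification:
- Paul (knight) says "Exactly 2 of us are knights" - this is TRUE because there are 2 knights.
- Dave (knave) says "We are all the same type" - this is FALSE (a lie) because Paul and Kate are knights and Dave and Maya are knaves.
- Maya (knave) says "Paul is a knave" - this is FALSE (a lie) because Paul is a knight.
- Kate (knight) says "Paul and I are the same type" - this is TRUE because Kate is a knight and Paul is a knight.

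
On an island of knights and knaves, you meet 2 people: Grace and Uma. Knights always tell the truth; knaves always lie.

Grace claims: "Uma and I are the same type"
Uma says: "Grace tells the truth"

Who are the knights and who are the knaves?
Grace is a knight.
Uma is a knight.

Verification:
- Grace (knight) says "Uma and I are the same type" - this is TRUE because Grace is a knight and Uma is a knight.
- Uma (knight) says "Grace tells the truth" - this is TRUE because Grace is a knight.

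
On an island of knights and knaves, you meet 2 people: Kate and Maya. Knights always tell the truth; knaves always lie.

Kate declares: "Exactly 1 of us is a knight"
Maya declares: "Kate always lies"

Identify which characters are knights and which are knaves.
Kate is a knight.
Maya is a knave.

Verification:
- Kate (knight) says "Exactly 1 of us is a knight" - this is TRUE because there are 1 knights.
- Maya (knave) says "Kate always lies" - this is FALSE (a lie) because Kate is a knight.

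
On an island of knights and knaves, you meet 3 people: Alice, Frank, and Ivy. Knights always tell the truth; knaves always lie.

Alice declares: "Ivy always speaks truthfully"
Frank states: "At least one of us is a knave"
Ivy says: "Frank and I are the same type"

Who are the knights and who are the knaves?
Alice is a knave.
Frank is a knight.
Ivy is a knave.

Verification:
- Alice (knave) says "Ivy always speaks truthfully" - this is FALSE (a lie) because Ivy is a knave.
- Frank (knight) says "At least one of us is a knave" - this is TRUE because Alice and Ivy are knaves.
- Ivy (knave) says "Frank and I are the same type" - this is FALSE (a lie) because Ivy is a knave and Frank is a knight.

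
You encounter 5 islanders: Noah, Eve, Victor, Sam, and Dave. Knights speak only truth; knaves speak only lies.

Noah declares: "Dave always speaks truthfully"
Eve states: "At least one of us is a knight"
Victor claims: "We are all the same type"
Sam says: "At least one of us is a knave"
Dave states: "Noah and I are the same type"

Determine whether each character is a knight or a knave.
Noah is a knight.
Eve is a knight.
Victor is a knave.
Sam is a knight.
Dave is a knight.

Verification:
- Noah (knight) says "Dave always speaks truthfully" - this is TRUE because Dave is a knight.
- Eve (knight) says "At least one of us is a knight" - this is TRUE because Noah, Eve, Sam, and Dave are knights.
- Victor (knave) says "We are all the same type" - this is FALSE (a lie) because Noah, Eve, Sam, and Dave are knights and Victor is a knave.
- Sam (knight) says "At least one of us is a knave" - this is TRUE because Victor is a knave.
- Dave (knight) says "Noah and I are the same type" - this is TRUE because Dave is a knight and Noah is a knight.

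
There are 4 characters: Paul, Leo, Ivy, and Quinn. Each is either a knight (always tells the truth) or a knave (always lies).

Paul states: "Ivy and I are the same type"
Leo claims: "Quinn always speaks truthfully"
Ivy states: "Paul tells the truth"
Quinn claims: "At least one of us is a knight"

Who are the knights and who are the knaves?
Paul is a knight.
Leo is a knight.
Ivy is a knight.
Quinn is a knight.

Verification:
- Paul (knight) says "Ivy and I are the same type" - this is TRUE because Paul is a knight and Ivy is a knight.
- Leo (knight) says "Quinn always speaks truthfully" - this is TRUE because Quinn is a knight.
- Ivy (knight) says "Paul tells the truth" - this is TRUE because Paul is a knight.
- Quinn (knight) says "At least one of us is a knight" - this is TRUE because Paul, Leo, Ivy, and Quinn are knights.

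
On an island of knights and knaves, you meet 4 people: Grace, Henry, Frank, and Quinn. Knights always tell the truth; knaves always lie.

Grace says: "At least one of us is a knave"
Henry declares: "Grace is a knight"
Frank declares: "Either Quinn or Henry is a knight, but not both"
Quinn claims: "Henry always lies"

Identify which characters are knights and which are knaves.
Grace is a knight.
Henry is a knight.
Frank is a knight.
Quinn is a knave.

Verification:
- Grace (knight) says "At least one of us is a knave" - this is TRUE because Quinn is a knave.
- Henry (knight) says "Grace is a knight" - this is TRUE because Grace is a knight.
- Frank (knight) says "Either Quinn or Henry is a knight, but not both" - this is TRUE because Quinn is a knave and Henry is a knight.
- Quinn (knave) says "Henry always lies" - this is FALSE (a lie) because Henry is a knight.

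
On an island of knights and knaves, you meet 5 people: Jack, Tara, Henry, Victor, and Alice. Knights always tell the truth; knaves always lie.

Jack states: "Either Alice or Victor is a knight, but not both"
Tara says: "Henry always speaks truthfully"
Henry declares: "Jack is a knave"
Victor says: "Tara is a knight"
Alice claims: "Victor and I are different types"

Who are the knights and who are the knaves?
Jack is a knight.
Tara is a knave.
Henry is a knave.
Victor is a knave.
Alice is a knight.

Verification:
- Jack (knight) says "Either Alice or Victor is a knight, but not both" - this is TRUE because Alice is a knight and Victor is a knave.
- Tara (knave) says "Henry always speaks truthfully" - this is FALSE (a lie) because Henry is a knave.
- Henry (knave) says "Jack is a knave" - this is FALSE (a lie) because Jack is a knight.
- Victor (knave) says "Tara is a knight" - this is FALSE (a lie) because Tara is a knave.
- Alice (knight) says "Victor and I are different types" - this is TRUE because Alice is a knight and Victor is a knave.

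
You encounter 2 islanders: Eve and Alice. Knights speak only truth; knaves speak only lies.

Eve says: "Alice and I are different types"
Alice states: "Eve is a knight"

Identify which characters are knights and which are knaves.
Eve is a knave.
Alice is a knave.

Verification:
- Eve (knave) says "Alice and I are different types" - this is FALSE (a lie) because Eve is a knave and Alice is a knave.
- Alice (knave) says "Eve is a knight" - this is FALSE (a lie) because Eve is a knave.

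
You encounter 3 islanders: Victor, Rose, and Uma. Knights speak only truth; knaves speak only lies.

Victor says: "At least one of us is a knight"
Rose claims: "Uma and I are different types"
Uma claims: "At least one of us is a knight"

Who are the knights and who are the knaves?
Victor is a knave.
Rose is a knave.
Uma is a knave.

Verification:
- Victor (knave) says "At least one of us is a knight" - this is FALSE (a lie) because no one is a knight.
- Rose (knave) says "Uma and I are different types" - this is FALSE (a lie) because Rose is a knave and Uma is a knave.
- Uma (knave) says "At least one of us is a knight" - this is FALSE (a lie) because no one is a knight.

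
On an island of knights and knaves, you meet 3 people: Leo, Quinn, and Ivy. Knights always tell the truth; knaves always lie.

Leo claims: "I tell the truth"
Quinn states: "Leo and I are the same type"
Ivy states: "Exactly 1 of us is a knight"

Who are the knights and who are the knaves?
Leo is a knight.
Quinn is a knight.
Ivy is a knave.

Verification:
- Leo (knight) says "I tell the truth" - this is TRUE because Leo is a knight.
- Quinn (knight) says "Leo and I are the same type" - this is TRUE because Quinn is a knight and Leo is a knight.
- Ivy (knave) says "Exactly 1 of us is a knight" - this is FALSE (a lie) because there are 2 knights.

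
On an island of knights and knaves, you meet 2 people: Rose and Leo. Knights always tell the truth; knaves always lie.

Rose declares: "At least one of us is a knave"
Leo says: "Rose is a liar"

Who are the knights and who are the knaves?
Rose is a knight.
Leo is a knave.

Verification:
- Rose (knight) says "At least one of us is a knave" - this is TRUE because Leo is a knave.
- Leo (knave) says "Rose is a liar" - this is FALSE (a lie) because Rose is a knight.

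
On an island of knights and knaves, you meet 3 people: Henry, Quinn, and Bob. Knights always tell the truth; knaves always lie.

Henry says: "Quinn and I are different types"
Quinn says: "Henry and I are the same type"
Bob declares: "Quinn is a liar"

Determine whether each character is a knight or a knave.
Henry is a knight.
Quinn is a knave.
Bob is a knight.

Verification:
- Henry (knight) says "Quinn and I are different types" - this is TRUE because Henry is a knight and Quinn is a knave.
- Quinn (knave) says "Henry and I are the same type" - this is FALSE (a lie) because Quinn is a knave and Henry is a knight.
- Bob (knight) says "Quinn is a liar" - this is TRUE because Quinn is a knave.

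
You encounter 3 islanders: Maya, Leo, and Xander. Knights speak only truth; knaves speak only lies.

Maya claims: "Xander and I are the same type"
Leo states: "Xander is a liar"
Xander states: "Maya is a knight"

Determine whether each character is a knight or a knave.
Maya is a knight.
Leo is a knave.
Xander is a knight.

Verification:
- Maya (knight) says "Xander and I are the same type" - this is TRUE because Maya is a knight and Xander is a knight.
- Leo (knave) says "Xander is a liar" - this is FALSE (a lie) because Xander is a knight.
- Xander (knight) says "Maya is a knight" - this is TRUE because Maya is a knight.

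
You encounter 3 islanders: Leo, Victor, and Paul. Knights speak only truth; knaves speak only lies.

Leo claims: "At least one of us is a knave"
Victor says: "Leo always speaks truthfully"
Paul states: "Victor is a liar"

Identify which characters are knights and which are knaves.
Leo is a knight.
Victor is a knight.
Paul is a knave.

Verification:
- Leo (knight) says "At least one of us is a knave" - this is TRUE because Paul is a knave.
- Victor (knight) says "Leo always speaks truthfully" - this is TRUE because Leo is a knight.
- Paul (knave) says "Victor is a liar" - this is FALSE (a lie) because Victor is a knight.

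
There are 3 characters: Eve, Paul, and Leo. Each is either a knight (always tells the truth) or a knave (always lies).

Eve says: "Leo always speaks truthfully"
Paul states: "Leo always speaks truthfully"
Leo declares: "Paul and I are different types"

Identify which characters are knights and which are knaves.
Eve is a knave.
Paul is a knave.
Leo is a knave.

Verification:
- Eve (knave) says "Leo always speaks truthfully" - this is FALSE (a lie) because Leo is a knave.
- Paul (knave) says "Leo always speaks truthfully" - this is FALSE (a lie) because Leo is a knave.
- Leo (knave) says "Paul and I are different types" - this is FALSE (a lie) because Leo is a knave and Paul is a knave.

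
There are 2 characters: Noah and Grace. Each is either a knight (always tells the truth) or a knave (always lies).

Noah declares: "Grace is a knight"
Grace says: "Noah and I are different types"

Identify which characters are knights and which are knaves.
Noah is a knave.
Grace is a knave.

Verification:
- Noah (knave) says "Grace is a knight" - this is FALSE (a lie) because Grace is a knave.
- Grace (knave) says "Noah and I are different types" - this is FALSE (a lie) because Grace is a knave and Noah is a knave.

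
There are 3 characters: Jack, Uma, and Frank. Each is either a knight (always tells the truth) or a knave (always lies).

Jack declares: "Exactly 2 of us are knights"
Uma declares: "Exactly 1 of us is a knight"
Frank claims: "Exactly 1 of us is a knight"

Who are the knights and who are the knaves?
Jack is a knave.
Uma is a knave.
Frank is a knave.

Verification:
- Jack (knave) says "Exactly 2 of us are knights" - this is FALSE (a lie) because there are 0 knights.
- Uma (knave) says "Exactly 1 of us is a knight" - this is FALSE (a lie) because there are 0 knights.
- Frank (knave) says "Exactly 1 of us is a knight" - this is FALSE (a lie) because there are 0 knights.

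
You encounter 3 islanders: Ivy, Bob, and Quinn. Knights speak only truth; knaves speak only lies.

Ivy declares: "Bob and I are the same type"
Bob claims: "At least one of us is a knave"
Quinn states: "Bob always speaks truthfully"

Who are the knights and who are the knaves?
Ivy is a knave.
Bob is a knight.
Quinn is a knight.

Verification:
- Ivy (knave) says "Bob and I are the same type" - this is FALSE (a lie) because Ivy is a knave and Bob is a knight.
- Bob (knight) says "At least one of us is a knave" - this is TRUE because Ivy is a knave.
- Quinn (knight) says "Bob always speaks truthfully" - this is TRUE because Bob is a knight.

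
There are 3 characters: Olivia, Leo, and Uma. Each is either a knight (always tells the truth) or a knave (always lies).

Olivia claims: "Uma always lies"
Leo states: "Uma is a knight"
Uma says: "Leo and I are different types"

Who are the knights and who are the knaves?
Olivia is a knight.
Leo is a knave.
Uma is a knave.

Verification:
- Olivia (knight) says "Uma always lies" - this is TRUE because Uma is a knave.
- Leo (knave) says "Uma is a knight" - this is FALSE (a lie) because Uma is a knave.
- Uma (knave) says "Leo and I are different types" - this is FALSE (a lie) because Uma is a knave and Leo is a knave.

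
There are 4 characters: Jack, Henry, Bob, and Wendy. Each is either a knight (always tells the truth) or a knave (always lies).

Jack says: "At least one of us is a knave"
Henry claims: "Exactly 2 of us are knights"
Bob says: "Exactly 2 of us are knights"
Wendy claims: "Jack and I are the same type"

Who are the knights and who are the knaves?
Jack is a knight.
Henry is a knave.
Bob is a knave.
Wendy is a knave.

Verification:
- Jack (knight) says "At least one of us is a knave" - this is TRUE because Henry, Bob, and Wendy are knaves.
- Henry (knave) says "Exactly 2 of us are knights" - this is FALSE (a lie) because there are 1 knights.
- Bob (knave) says "Exactly 2 of us are knights" - this is FALSE (a lie) because there are 1 knights.
- Wendy (knave) says "Jack and I are the same type" - this is FALSE (a lie) because Wendy is a knave and Jack is a knight.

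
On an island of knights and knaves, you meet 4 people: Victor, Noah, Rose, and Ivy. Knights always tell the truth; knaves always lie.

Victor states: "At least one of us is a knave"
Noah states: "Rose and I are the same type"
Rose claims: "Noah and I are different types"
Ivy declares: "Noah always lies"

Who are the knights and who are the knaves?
Victor is a knight.
Noah is a knave.
Rose is a knight.
Ivy is a knight.

Verification:
- Victor (knight) says "At least one of us is a knave" - this is TRUE because Noah is a knave.
- Noah (knave) says "Rose and I are the same type" - this is FALSE (a lie) because Noah is a knave and Rose is a knight.
- Rose (knight) says "Noah and I are different types" - this is TRUE because Rose is a knight and Noah is a knave.
- Ivy (knight) says "Noah always lies" - this is TRUE because Noah is a knave.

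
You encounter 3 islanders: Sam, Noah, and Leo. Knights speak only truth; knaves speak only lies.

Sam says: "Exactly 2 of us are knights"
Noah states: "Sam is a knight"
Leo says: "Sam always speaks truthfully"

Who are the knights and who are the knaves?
Sam is a knave.
Noah is a knave.
Leo is a knave.

Verification:
- Sam (knave) says "Exactly 2 of us are knights" - this is FALSE (a lie) because there are 0 knights.
- Noah (knave) says "Sam is a knight" - this is FALSE (a lie) because Sam is a knave.
- Leo (knave) says "Sam always speaks truthfully" - this is FALSE (a lie) because Sam is a knave.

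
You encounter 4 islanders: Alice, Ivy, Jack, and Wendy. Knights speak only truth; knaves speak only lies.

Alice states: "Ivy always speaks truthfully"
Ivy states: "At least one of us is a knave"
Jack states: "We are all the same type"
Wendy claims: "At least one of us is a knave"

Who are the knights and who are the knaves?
Alice is a knight.
Ivy is a knight.
Jack is a knave.
Wendy is a knight.

Verification:
- Alice (knight) says "Ivy always speaks truthfully" - this is TRUE because Ivy is a knight.
- Ivy (knight) says "At least one of us is a knave" - this is TRUE because Jack is a knave.
- Jack (knave) says "We are all the same type" - this is FALSE (a lie) because Alice, Ivy, and Wendy are knights and Jack is a knave.
- Wendy (knight) says "At least one of us is a knave" - this is TRUE because Jack is a knave.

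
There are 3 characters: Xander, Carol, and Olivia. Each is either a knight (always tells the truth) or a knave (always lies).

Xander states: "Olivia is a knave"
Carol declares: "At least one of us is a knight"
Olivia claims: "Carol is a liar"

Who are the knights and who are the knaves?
Xander is a knight.
Carol is a knight.
Olivia is a knave.

Verification:
- Xander (knight) says "Olivia is a knave" - this is TRUE because Olivia is a knave.
- Carol (knight) says "At least one of us is a knight" - this is TRUE because Xander and Carol are knights.
- Olivia (knave) says "Carol is a liar" - this is FALSE (a lie) because Carol is a knight.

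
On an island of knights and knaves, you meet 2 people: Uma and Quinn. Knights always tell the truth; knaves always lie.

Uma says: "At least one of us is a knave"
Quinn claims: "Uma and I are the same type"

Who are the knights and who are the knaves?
Uma is a knight.
Quinn is a knave.

Verification:
- Uma (knight) says "At least one of us is a knave" - this is TRUE because Quinn is a knave.
- Quinn (knave) says "Uma and I are the same type" - this is FALSE (a lie) because Quinn is a knave and Uma is a knight.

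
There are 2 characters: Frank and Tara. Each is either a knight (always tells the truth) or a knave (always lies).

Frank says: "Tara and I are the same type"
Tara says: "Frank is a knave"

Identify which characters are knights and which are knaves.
Frank is a knave.
Tara is a knight.

Verification:
- Frank (knave) says "Tara and I are the same type" - this is FALSE (a lie) because Frank is a knave and Tara is a knight.
- Tara (knight) says "Frank is a knave" - this is TRUE because Frank is a knave.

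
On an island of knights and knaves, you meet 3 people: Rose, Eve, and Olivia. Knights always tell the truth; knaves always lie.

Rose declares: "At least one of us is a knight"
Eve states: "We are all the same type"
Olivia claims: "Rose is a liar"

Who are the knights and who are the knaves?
Rose is a knight.
Eve is a knave.
Olivia is a knave.

Verification:
- Rose (knight) says "At least one of us is a knight" - this is TRUE because Rose is a knight.
- Eve (knave) says "We are all the same type" - this is FALSE (a lie) because Rose is a knight and Eve and Olivia are knaves.
- Olivia (knave) says "Rose is a liar" - this is FALSE (a lie) because Rose is a knight.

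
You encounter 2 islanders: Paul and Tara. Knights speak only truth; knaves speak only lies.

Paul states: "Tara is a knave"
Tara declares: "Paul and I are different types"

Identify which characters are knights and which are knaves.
Paul is a knave.
Tara is a knight.

Verification:
- Paul (knave) says "Tara is a knave" - this is FALSE (a lie) because Tara is a knight.
- Tara (knight) says "Paul and I are different types" - this is TRUE because Tara is a knight and Paul is a knave.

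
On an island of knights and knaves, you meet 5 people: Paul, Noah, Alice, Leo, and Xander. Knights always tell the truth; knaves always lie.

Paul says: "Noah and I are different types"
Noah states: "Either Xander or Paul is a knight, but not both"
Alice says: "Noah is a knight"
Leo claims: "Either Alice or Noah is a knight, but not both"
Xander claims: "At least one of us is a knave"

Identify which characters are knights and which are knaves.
Paul is a knight.
Noah is a knave.
Alice is a knave.
Leo is a knave.
Xander is a knight.

Verification:
- Paul (knight) says "Noah and I are different types" - this is TRUE because Paul is a knight and Noah is a knave.
- Noah (knave) says "Either Xander or Paul is a knight, but not both" - this is FALSE (a lie) because Xander is a knight and Paul is a knight.
- Alice (knave) says "Noah is a knight" - this is FALSE (a lie) because Noah is a knave.
- Leo (knave) says "Either Alice or Noah is a knight, but not both" - this is FALSE (a lie) because Alice is a knave and Noah is a knave.
- Xander (knight) says "At least one of us is a knave" - this is TRUE because Noah, Alice, and Leo are knaves.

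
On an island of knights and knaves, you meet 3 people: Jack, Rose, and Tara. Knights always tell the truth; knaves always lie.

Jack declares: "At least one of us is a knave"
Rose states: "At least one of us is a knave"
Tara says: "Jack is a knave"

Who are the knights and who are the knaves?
Jack is a knight.
Rose is a knight.
Tara is a knave.

Verification:
- Jack (knight) says "At least one of us is a knave" - this is TRUE because Tara is a knave.
- Rose (knight) says "At least one of us is a knave" - this is TRUE because Tara is a knave.
- Tara (knave) says "Jack is a knave" - this is FALSE (a lie) because Jack is a knight.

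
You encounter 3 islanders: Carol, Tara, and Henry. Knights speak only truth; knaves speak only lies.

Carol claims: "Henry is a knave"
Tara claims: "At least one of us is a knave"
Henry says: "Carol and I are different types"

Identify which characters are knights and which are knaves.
Carol is a knave.
Tara is a knight.
Henry is a knight.

Verification:
- Carol (knave) says "Henry is a knave" - this is FALSE (a lie) because Henry is a knight.
- Tara (knight) says "At least one of us is a knave" - this is TRUE because Carol is a knave.
- Henry (knight) says "Carol and I are different types" - this is TRUE because Henry is a knight and Carol is a knave.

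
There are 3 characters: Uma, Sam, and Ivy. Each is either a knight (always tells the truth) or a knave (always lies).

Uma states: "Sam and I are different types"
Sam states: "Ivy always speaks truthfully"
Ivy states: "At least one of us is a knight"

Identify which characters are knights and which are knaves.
Uma is a knave.
Sam is a knave.
Ivy is a knave.

Verification:
- Uma (knave) says "Sam and I are different types" - this is FALSE (a lie) because Uma is a knave and Sam is a knave.
- Sam (knave) says "Ivy always speaks truthfully" - this is FALSE (a lie) because Ivy is a knave.
- Ivy (knave) says "At least one of us is a knight" - this is FALSE (a lie) because no one is a knight.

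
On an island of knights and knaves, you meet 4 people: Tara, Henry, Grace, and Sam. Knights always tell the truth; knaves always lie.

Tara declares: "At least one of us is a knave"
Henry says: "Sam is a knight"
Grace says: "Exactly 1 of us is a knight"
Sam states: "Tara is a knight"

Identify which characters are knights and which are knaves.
Tara is a knight.
Henry is a knight.
Grace is a knave.
Sam is a knight.

Verification:
- Tara (knight) says "At least one of us is a knave" - this is TRUE because Grace is a knave.
- Henry (knight) says "Sam is a knight" - this is TRUE because Sam is a knight.
- Grace (knave) says "Exactly 1 of us is a knight" - this is FALSE (a lie) because there are 3 knights.
- Sam (knight) says "Tara is a knight" - this is TRUE because Tara is a knight.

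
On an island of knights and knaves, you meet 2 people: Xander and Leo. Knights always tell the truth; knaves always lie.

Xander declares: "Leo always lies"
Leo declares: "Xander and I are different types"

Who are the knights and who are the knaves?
Xander is a knave.
Leo is a knight.

Verification:
- Xander (knave) says "Leo always lies" - this is FALSE (a lie) because Leo is a knight.
- Leo (knight) says "Xander and I are different types" - this is TRUE because Leo is a knight and Xander is a knave.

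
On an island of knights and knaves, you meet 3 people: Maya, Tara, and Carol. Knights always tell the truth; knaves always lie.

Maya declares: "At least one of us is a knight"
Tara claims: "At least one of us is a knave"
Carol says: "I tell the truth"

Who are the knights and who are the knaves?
Maya is a knight.
Tara is a knight.
Carol is a knave.

Verification:
- Maya (knight) says "At least one of us is a knight" - this is TRUE because Maya and Tara are knights.
- Tara (knight) says "At least one of us is a knave" - this is TRUE because Carol is a knave.
- Carol (knave) says "I tell the truth" - this is FALSE (a lie) because Carol is a knave.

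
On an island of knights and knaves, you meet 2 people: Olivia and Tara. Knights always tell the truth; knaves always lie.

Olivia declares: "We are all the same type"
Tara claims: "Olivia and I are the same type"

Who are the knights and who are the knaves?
Olivia is a knight.
Tara is a knight.

Verification:
- Olivia (knight) says "We are all the same type" - this is TRUE because Olivia and Tara are knights.
- Tara (knight) says "Olivia and I are the same type" - this is TRUE because Tara is a knight and Olivia is a knight.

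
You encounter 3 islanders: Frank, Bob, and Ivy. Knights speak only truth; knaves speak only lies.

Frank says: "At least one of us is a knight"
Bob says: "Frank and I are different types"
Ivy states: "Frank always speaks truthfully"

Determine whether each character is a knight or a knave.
Frank is a knave.
Bob is a knave.
Ivy is a knave.

Verification:
- Frank (knave) says "At least one of us is a knight" - this is FALSE (a lie) because no one is a knight.
- Bob (knave) says "Frank and I are different types" - this is FALSE (a lie) because Bob is a knave and Frank is a knave.
- Ivy (knave) says "Frank always speaks truthfully" - this is FALSE (a lie) because Frank is a knave.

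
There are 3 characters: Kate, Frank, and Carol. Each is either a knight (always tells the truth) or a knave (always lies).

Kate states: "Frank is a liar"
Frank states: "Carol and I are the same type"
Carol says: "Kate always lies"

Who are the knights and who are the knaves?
Kate is a knave.
Frank is a knight.
Carol is a knight.

Verification:
- Kate (knave) says "Frank is a liar" - this is FALSE (a lie) because Frank is a knight.
- Frank (knight) says "Carol and I are the same type" - this is TRUE because Frank is a knight and Carol is a knight.
- Carol (knight) says "Kate always lies" - this is TRUE because Kate is a knave.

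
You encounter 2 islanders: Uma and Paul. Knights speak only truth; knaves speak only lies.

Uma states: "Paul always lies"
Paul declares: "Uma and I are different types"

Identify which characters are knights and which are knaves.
Uma is a knave.
Paul is a knight.

Verification:
- Uma (knave) says "Paul always lies" - this is FALSE (a lie) because Paul is a knight.
- Paul (knight) says "Uma and I are different types" - this is TRUE because Paul is a knight and Uma is a knave.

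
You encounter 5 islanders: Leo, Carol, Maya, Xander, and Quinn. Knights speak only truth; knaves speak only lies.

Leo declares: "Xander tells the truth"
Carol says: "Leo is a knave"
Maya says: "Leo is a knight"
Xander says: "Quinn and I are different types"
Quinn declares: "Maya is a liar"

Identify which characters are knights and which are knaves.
Leo is a knight.
Carol is a knave.
Maya is a knight.
Xander is a knight.
Quinn is a knave.

Verification:
- Leo (knight) says "Xander tells the truth" - this is TRUE because Xander is a knight.
- Carol (knave) says "Leo is a knave" - this is FALSE (a lie) because Leo is a knight.
- Maya (knight) says "Leo is a knight" - this is TRUE because Leo is a knight.
- Xander (knight) says "Quinn and I are different types" - this is TRUE because Xander is a knight and Quinn is a knave.
- Quinn (knave) says "Maya is a liar" - this is FALSE (a lie) because Maya is a knight.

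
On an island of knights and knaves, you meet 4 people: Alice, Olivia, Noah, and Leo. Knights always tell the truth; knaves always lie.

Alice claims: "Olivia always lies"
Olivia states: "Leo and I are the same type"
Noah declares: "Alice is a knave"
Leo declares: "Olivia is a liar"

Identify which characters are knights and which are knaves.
Alice is a knight.
Olivia is a knave.
Noah is a knave.
Leo is a knight.

Verification:
- Alice (knight) says "Olivia always lies" - this is TRUE because Olivia is a knave.
- Olivia (knave) says "Leo and I are the same type" - this is FALSE (a lie) because Olivia is a knave and Leo is a knight.
- Noah (knave) says "Alice is a knave" - this is FALSE (a lie) because Alice is a knight.
- Leo (knight) says "Olivia is a liar" - this is TRUE because Olivia is a knave.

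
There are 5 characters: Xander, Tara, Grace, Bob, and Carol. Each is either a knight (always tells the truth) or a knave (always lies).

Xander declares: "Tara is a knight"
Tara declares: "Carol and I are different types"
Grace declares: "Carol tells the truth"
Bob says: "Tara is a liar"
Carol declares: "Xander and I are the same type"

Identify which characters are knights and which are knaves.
Xander is a knight.
Tara is a knight.
Grace is a knave.
Bob is a knave.
Carol is a knave.

Verification:
- Xander (knight) says "Tara is a knight" - this is TRUE because Tara is a knight.
- Tara (knight) says "Carol and I are different types" - this is TRUE because Tara is a knight and Carol is a knave.
- Grace (knave) says "Carol tells the truth" - this is FALSE (a lie) because Carol is a knave.
- Bob (knave) says "Tara is a liar" - this is FALSE (a lie) because Tara is a knight.
- Carol (knave) says "Xander and I are the same type" - this is FALSE (a lie) because Carol is a knave and Xander is a knight.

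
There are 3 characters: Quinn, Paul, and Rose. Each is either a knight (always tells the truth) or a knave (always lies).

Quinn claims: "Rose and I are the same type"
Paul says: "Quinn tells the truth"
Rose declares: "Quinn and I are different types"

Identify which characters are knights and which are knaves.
Quinn is a knave.
Paul is a knave.
Rose is a knight.

Verification:
- Quinn (knave) says "Rose and I are the same type" - this is FALSE (a lie) because Quinn is a knave and Rose is a knight.
- Paul (knave) says "Quinn tells the truth" - this is FALSE (a lie) because Quinn is a knave.
- Rose (knight) says "Quinn and I are different types" - this is TRUE because Rose is a knight and Quinn is a knave.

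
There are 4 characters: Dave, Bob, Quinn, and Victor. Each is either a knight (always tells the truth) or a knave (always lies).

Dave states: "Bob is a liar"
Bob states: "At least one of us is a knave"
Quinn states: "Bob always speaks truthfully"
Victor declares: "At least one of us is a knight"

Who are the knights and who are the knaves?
Dave is a knave.
Bob is a knight.
Quinn is a knight.
Victor is a knight.

Verification:
- Dave (knave) says "Bob is a liar" - this is FALSE (a lie) because Bob is a knight.
- Bob (knight) says "At least one of us is a knave" - this is TRUE because Dave is a knave.
- Quinn (knight) says "Bob always speaks truthfully" - this is TRUE because Bob is a knight.
- Victor (knight) says "At least one of us is a knight" - this is TRUE because Bob, Quinn, and Victor are knights.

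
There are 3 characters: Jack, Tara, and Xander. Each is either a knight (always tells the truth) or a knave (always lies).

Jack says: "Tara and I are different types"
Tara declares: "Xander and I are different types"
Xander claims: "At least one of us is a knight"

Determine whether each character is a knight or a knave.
Jack is a knave.
Tara is a knave.
Xander is a knave.

Verification:
- Jack (knave) says "Tara and I are different types" - this is FALSE (a lie) because Jack is a knave and Tara is a knave.
- Tara (knave) says "Xander and I are different types" - this is FALSE (a lie) because Tara is a knave and Xander is a knave.
- Xander (knave) says "At least one of us is a knight" - this is FALSE (a lie) because no one is a knight.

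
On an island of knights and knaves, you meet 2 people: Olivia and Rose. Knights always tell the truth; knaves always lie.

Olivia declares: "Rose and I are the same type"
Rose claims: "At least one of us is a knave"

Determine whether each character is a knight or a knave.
Olivia is a knave.
Rose is a knight.

Verification:
- Olivia (knave) says "Rose and I are the same type" - this is FALSE (a lie) because Olivia is a knave and Rose is a knight.
- Rose (knight) says "At least one of us is a knave" - this is TRUE because Olivia is a knave.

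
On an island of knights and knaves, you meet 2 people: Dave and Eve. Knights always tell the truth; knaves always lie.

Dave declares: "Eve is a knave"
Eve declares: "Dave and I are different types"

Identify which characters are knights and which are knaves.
Dave is a knave.
Eve is a knight.

Verification:
- Dave (knave) says "Eve is a knave" - this is FALSE (a lie) because Eve is a knight.
- Eve (knight) says "Dave and I are different types" - this is TRUE because Eve is a knight and Dave is a knave.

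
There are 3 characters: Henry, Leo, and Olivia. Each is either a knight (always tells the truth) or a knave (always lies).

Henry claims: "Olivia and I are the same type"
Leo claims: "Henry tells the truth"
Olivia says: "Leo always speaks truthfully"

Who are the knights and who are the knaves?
Henry is a knight.
Leo is a knight.
Olivia is a knight.

Verification:
- Henry (knight) says "Olivia and I are the same type" - this is TRUE because Henry is a knight and Olivia is a knight.
- Leo (knight) says "Henry tells the truth" - this is TRUE because Henry is a knight.
- Olivia (knight) says "Leo always speaks truthfully" - this is TRUE because Leo is a knight.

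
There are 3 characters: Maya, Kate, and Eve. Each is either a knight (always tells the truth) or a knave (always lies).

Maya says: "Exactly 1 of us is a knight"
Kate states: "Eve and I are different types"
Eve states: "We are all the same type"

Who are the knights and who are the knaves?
Maya is a knight.
Kate is a knave.
Eve is a knave.

Verification:
- Maya (knight) says "Exactly 1 of us is a knight" - this is TRUE because there are 1 knights.
- Kate (knave) says "Eve and I are different types" - this is FALSE (a lie) because Kate is a knave and Eve is a knave.
- Eve (knave) says "We are all the same type" - this is FALSE (a lie) because Maya is a knight and Kate and Eve are knaves.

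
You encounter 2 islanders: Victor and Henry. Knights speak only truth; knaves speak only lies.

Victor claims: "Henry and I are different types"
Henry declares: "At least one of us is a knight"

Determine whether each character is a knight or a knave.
Victor is a knave.
Henry is a knave.

Verification:
- Victor (knave) says "Henry and I are different types" - this is FALSE (a lie) because Victor is a knave and Henry is a knave.
- Henry (knave) says "At least one of us is a knight" - this is FALSE (a lie) because no one is a knight.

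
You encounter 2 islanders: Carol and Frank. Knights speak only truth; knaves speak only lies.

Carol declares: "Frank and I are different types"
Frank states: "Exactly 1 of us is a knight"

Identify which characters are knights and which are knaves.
Carol is a knave.
Frank is a knave.

Verification:
- Carol (knave) says "Frank and I are different types" - this is FALSE (a lie) because Carol is a knave and Frank is a knave.
- Frank (knave) says "Exactly 1 of us is a knight" - this is FALSE (a lie) because there are 0 knights.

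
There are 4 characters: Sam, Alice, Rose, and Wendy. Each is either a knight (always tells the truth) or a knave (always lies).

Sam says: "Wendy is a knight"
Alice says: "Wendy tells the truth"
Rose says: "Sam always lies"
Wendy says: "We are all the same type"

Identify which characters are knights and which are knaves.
Sam is a knave.
Alice is a knave.
Rose is a knight.
Wendy is a knave.

Verification:
- Sam (knave) says "Wendy is a knight" - this is FALSE (a lie) because Wendy is a knave.
- Alice (knave) says "Wendy tells the truth" - this is FALSE (a lie) because Wendy is a knave.
- Rose (knight) says "Sam always lies" - this is TRUE because Sam is a knave.
- Wendy (knave) says "We are all the same type" - this is FALSE (a lie) because Rose is a knight and Sam, Alice, and Wendy are knaves.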